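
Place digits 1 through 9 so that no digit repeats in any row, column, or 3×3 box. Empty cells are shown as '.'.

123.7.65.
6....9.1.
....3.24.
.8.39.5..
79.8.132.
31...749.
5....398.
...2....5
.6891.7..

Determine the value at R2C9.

3

R1C4 = 4: row 1 has {1,2,3,5,6,7}; col 4 has {2,3,8,9}; box has {3,7,9} → only 4 remains.
R1C6 = 8: row 1 has {1,2,3,4,5,6,7}; col 6 has {1,3,7,9}; box has {3,4,7,9} → only 8 remains.
R1C9 = 9: row 1 has {1,2,3,4,5,6,7,8}; col 9 has {5}; box has {1,2,4,5,6} → only 9 remains.
R2C4 = 5: row 2 has {1,6,9}; col 4 has {2,3,4,8,9}; box has {3,4,7,8,9} → only 5 remains.
R2C5 = 2: row 2 has {1,5,6,9}; col 5 has {1,3,7,9}; box has {3,4,5,7,8,9} → only 2 remains.
R2C7 = 8: row 2 has {1,2,5,6,9}; col 7 has {2,3,4,5,6,7,9}; box has {1,2,4,5,6,9} → only 8 remains.
R3C6 = 6: row 3 has {2,3,4}; col 6 has {1,3,7,8,9}; box has {2,3,4,5,7,8,9} → only 6 remains.
R3C9 = 7: row 3 has {2,3,4,6}; col 9 has {5,9}; box has {1,2,4,5,6,8,9} → only 7 remains.
R5C9 = 6: row 5 has {1,2,3,7,8,9}; col 9 has {5,7,9}; box has {2,3,4,5,9} → only 6 remains.
R6C4 = 6: row 6 has {1,3,4,7,9}; col 4 has {2,3,4,5,8,9}; box has {1,3,7,8,9} → only 6 remains.
R6C5 = 5: row 6 has {1,3,4,6,7,9}; col 5 has {1,2,3,7,9}; box has {1,3,6,7,8,9} → only 5 remains.
R6C9 = 8: row 6 has {1,3,4,5,6,7,9}; col 9 has {5,6,7,9}; box has {2,3,4,5,6,9} → only 8 remains.
R7C4 = 7: row 7 has {3,5,8,9}; col 4 has {2,3,4,5,6,8,9}; box has {1,2,3,9} → only 7 remains.
R8C6 = 4: row 8 has {2,5}; col 6 has {1,3,6,7,8,9}; box has {1,2,3,7,9} → only 4 remains.
R8C7 = 1: row 8 has {2,4,5}; col 7 has {2,3,4,5,6,7,8,9}; box has {5,7,8,9} → only 1 remains.
R9C6 = 5: row 9 has {1,6,7,8,9}; col 6 has {1,3,4,6,7,8,9}; box has {1,2,3,4,7,9} → only 5 remains.
R9C8 = 3: row 9 has {1,5,6,7,8,9}; col 8 has {1,2,4,5,8,9}; box has {1,5,7,8,9} → only 3 remains.
R2C9 = 3: row 2 has {1,2,5,6,8,9}; col 9 has {5,6,7,8,9}; box has {1,2,4,5,6,7,8,9} → only 3 remains.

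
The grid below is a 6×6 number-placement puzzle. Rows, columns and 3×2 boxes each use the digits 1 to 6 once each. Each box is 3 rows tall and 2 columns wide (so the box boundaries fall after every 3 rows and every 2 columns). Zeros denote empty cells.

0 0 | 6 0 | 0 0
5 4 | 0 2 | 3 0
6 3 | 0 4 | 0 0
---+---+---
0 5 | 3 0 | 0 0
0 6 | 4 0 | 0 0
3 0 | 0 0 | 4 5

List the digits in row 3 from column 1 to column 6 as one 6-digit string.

r2c3 = 1: row 2 has {2,3,4,5}; col 3 has {3,4,6}; box has {2,4,6} → only 1 remains.
r2c6 = 6: row 2 has {1,2,3,4,5}; col 6 has {5}; box has {3} → only 6 remains.
r3c3 = 5: row 3 has {3,4,6}; col 3 has {1,3,4,6}; box has {1,2,4,6} → only 5 remains.
r6c3 = 2: row 6 has {3,4,5}; col 3 has {1,3,4,5,6}; box has {3,4} → only 2 remains.
r1c4 = 3: row 1 has {6}; col 4 has {2,4}; box has {1,2,4,5,6} → only 3 remains.
r6c2 = 1: row 6 has {2,3,4,5}; col 2 has {3,4,5,6}; box has {3,5,6} → only 1 remains.
r6c4 = 6: row 6 has {1,2,3,4,5}; col 4 has {2,3,4}; box has {2,3,4} → only 6 remains.
r1c2 = 2: row 1 has {3,6}; col 2 has {1,3,4,5,6}; box has {3,4,5,6} → only 2 remains.
r4c4 = 1: row 4 has {3,5}; col 4 has {2,3,4,6}; box has {2,3,4,6} → only 1 remains.
r4c6 = 2: row 4 has {1,3,5}; col 6 has {5,6}; box has {4,5} → only 2 remains.
r5c1 = 2: row 5 has {4,6}; col 1 has {3,5,6}; box has {1,3,5,6} → only 2 remains.
r5c4 = 5: row 5 has {2,4,6}; col 4 has {1,2,3,4,6}; box has {1,2,3,4,6} → only 5 remains.
r5c5 = 1: row 5 has {2,4,5,6}; col 5 has {3,4}; box has {2,4,5} → only 1 remains.
r5c6 = 3: row 5 has {1,2,4,5,6}; col 6 has {2,5,6}; box has {1,2,4,5} → only 3 remains.
r1c1 = 1: row 1 has {2,3,6}; col 1 has {2,3,5,6}; box has {2,3,4,5,6} → only 1 remains.
r1c5 = 5: row 1 has {1,2,3,6}; col 5 has {1,3,4}; box has {3,6} → only 5 remains.
r1c6 = 4: row 1 has {1,2,3,5,6}; col 6 has {2,3,5,6}; box has {3,5,6} → only 4 remains.
r3c5 = 2: row 3 has {3,4,5,6}; col 5 has {1,3,4,5}; box has {3,4,5,6} → only 2 remains.
r3c6 = 1: row 3 has {2,3,4,5,6}; col 6 has {2,3,4,5,6}; box has {2,3,4,5,6} → only 1 remains.

635421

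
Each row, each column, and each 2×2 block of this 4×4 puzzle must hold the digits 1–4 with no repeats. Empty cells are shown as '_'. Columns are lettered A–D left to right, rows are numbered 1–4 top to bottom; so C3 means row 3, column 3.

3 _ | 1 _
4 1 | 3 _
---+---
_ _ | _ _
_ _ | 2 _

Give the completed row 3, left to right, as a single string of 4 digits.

B1 = 2: row 1 has {1,3}; col 2 has {1}; box has {1,3,4} → only 2 remains.
D1 = 4: row 1 has {1,2,3}; col 4 has {}; box has {1,3} → only 4 remains.
D2 = 2: row 2 has {1,3,4}; col 4 has {4}; box has {1,3,4} → only 2 remains.
C3 = 4: row 3 has {}; col 3 has {1,2,3}; box has {2} → only 4 remains.
A4 = 1: row 4 has {2}; col 1 has {3,4}; box has {} → only 1 remains.
D4 = 3: row 4 has {1,2}; col 4 has {2,4}; box has {2,4} → only 3 remains.
A3 = 2: row 3 has {4}; col 1 has {1,3,4}; box has {1} → only 2 remains.
B3 = 3: row 3 has {2,4}; col 2 has {1,2}; box has {1,2} → only 3 remains.
D3 = 1: row 3 has {2,3,4}; col 4 has {2,3,4}; box has {2,3,4} → only 1 remains.

2341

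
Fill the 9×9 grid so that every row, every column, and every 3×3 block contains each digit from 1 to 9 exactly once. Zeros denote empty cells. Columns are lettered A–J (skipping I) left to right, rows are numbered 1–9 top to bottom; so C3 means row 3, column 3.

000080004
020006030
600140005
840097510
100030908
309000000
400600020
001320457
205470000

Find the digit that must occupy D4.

E2 = 5: row 2 has {2,3,6}; col 5 has {2,3,4,7,8,9}; box has {1,4,6,8} → only 5 remains.
D4 = 2: row 4 has {1,4,5,7,8,9}; col 4 has {1,3,4,6}; box has {3,7,9} → only 2 remains.

2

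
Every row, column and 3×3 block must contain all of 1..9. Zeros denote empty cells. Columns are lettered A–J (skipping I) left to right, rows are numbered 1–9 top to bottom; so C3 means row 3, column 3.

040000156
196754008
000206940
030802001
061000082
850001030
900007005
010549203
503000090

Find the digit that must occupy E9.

G2 = 3: row 2 has {1,4,5,6,7,8,9}; col 7 has {1,2,9}; box has {1,4,5,6,8,9} → only 3 remains.
H2 = 2: row 2 has {1,3,4,5,6,7,8,9}; col 8 has {3,4,5,8,9}; box has {1,3,4,5,6,8,9} → only 2 remains.
J3 = 7: row 3 has {2,4,6,9}; col 9 has {1,2,3,5,6,8}; box has {1,2,3,4,5,6,8,9} → only 7 remains.
F9 = 8: row 9 has {3,5,9}; col 6 has {1,2,4,6,7,9}; box has {4,5,7,9} → only 8 remains.
J9 = 4: row 9 has {3,5,8,9}; col 9 has {1,2,3,5,6,7,8}; box has {2,3,5,9} → only 4 remains.
F1 = 3: row 1 has {1,4,5,6}; col 6 has {1,2,4,6,7,8,9}; box has {2,4,5,6,7} → only 3 remains.
A3 = 3: row 3 has {2,4,6,7,9}; col 1 has {1,5,8,9}; box has {1,4,6,9} → only 3 remains.
B3 = 8: row 3 has {2,3,4,6,7,9}; col 2 has {1,3,4,5,6,9}; box has {1,3,4,6,9} → only 8 remains.
C3 = 5: row 3 has {2,3,4,6,7,8,9}; col 3 has {1,3,6}; box has {1,3,4,6,8,9} → only 5 remains.
E3 = 1: row 3 has {2,3,4,5,6,7,8,9}; col 5 has {4,5}; box has {2,3,4,5,6,7} → only 1 remains.
F5 = 5: row 5 has {1,2,6,8}; col 6 has {1,2,3,4,6,7,8,9}; box has {1,2,8} → only 5 remains.
J6 = 9: row 6 has {1,3,5,8}; col 9 has {1,2,3,4,5,6,7,8}; box has {1,2,3,8} → only 9 remains.
B7 = 2: row 7 has {5,7,9}; col 2 has {1,3,4,5,6,8,9}; box has {1,3,5,9} → only 2 remains.
B9 = 7: row 9 has {3,4,5,8,9}; col 2 has {1,2,3,4,5,6,8,9}; box has {1,2,3,5,9} → only 7 remains.
G9 = 6: row 9 has {3,4,5,7,8,9}; col 7 has {1,2,3,9}; box has {2,3,4,5,9} → only 6 remains.
D1 = 9: row 1 has {1,3,4,5,6}; col 4 has {2,5,7,8}; box has {1,2,3,4,5,6,7} → only 9 remains.
E1 = 8: row 1 has {1,3,4,5,6,9}; col 5 has {1,4,5}; box has {1,2,3,4,5,6,7,9} → only 8 remains.
G7 = 8: row 7 has {2,5,7,9}; col 7 has {1,2,3,6,9}; box has {2,3,4,5,6,9} → only 8 remains.
H7 = 1: row 7 has {2,5,7,8,9}; col 8 has {2,3,4,5,8,9}; box has {2,3,4,5,6,8,9} → only 1 remains.
A8 = 6: row 8 has {1,2,3,4,5,9}; col 1 has {1,3,5,8,9}; box has {1,2,3,5,7,9} → only 6 remains.
C8 = 8: row 8 has {1,2,3,4,5,6,9}; col 3 has {1,3,5,6}; box has {1,2,3,5,6,7,9} → only 8 remains.
H8 = 7: row 8 has {1,2,3,4,5,6,8,9}; col 8 has {1,2,3,4,5,8,9}; box has {1,2,3,4,5,6,8,9} → only 7 remains.
D9 = 1: row 9 has {3,4,5,6,7,8,9}; col 4 has {2,5,7,8,9}; box has {4,5,7,8,9} → only 1 remains.
E9 = 2: row 9 has {1,3,4,5,6,7,8,9}; col 5 has {1,4,5,8}; box has {1,4,5,7,8,9} → only 2 remains.

2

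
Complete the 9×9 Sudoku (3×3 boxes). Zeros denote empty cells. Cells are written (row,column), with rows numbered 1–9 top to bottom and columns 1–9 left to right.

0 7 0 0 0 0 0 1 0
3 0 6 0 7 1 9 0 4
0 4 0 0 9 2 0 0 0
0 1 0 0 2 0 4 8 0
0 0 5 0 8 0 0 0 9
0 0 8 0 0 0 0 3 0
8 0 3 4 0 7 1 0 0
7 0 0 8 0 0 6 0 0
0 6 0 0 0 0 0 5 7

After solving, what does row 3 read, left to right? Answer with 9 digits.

(2,4) = 5 (sole candidate).
(2,8) = 2 (sole candidate).
(3,3) = 1: row 3 has {2,4,9}; col 3 has {3,5,6,8}; box has {3,4,6,7} → only 1 remains.
(7,8) = 9 (sole candidate).
(7,9) = 2 (sole candidate).
(8,8) = 4 (sole candidate).
(8,9) = 3 (sole candidate).
(9,7) = 8 (sole candidate).
(2,2) = 8 (sole candidate).
(3,1) = 5: row 3 has {1,2,4,9}; col 1 has {3,7,8}; box has {1,3,4,6,7,8} → only 5 remains.
(7,2) = 5 (sole candidate).
(7,5) = 6 (sole candidate).
(3,9) = 8: in row 3, 8 can only go here (every other open cell in that row sees an 8).
(1,6) = 8 (hidden single in row 1).
(1,5) = 4 (hidden single in row 1).
(5,4) = 1 (hidden single in row 5).
(6,5) = 5 (sole candidate).
(8,5) = 1 (sole candidate).
(9,5) = 3 (sole candidate).
(9,6) = 9 (sole candidate).
(8,6) = 5 (sole candidate).
(9,4) = 2 (sole candidate).
(9,3) = 4 (sole candidate).
(9,1) = 1 (sole candidate).
(4,9) = 5 (hidden single in row 4).
(1,9) = 6 (sole candidate).
(3,8) = 7: row 3 has {1,2,4,5,8,9}; col 8 has {1,2,3,4,5,8,9}; box has {1,2,4,6,8,9} → only 7 remains.
(5,8) = 6 (sole candidate).
(6,9) = 1 (sole candidate).
(1,4) = 3 (sole candidate).
(1,7) = 5 (sole candidate).
(3,4) = 6: row 3 has {1,2,4,5,7,8,9}; col 4 has {1,2,3,4,5,8}; box has {1,2,3,4,5,7,8,9} → only 6 remains.
(3,7) = 3: row 3 has {1,2,4,5,6,7,8,9}; col 7 has {1,4,5,6,8,9}; box has {1,2,4,5,6,7,8,9} → only 3 remains.

541692378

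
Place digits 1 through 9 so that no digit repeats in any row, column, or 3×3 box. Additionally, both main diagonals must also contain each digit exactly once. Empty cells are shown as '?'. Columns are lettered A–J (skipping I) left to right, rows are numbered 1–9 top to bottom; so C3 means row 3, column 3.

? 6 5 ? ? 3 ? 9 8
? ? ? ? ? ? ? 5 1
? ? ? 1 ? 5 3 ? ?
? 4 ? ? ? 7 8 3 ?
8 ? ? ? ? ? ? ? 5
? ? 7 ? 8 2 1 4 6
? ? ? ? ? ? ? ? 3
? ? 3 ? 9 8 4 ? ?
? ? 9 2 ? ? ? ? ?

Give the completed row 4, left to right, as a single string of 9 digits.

246517839

D6 = 9: row 6 has {1,2,4,6,7,8}; col 4 has {1,2}; box has {2,7,8}; anti-diagonal has {3,5,7,8} → only 9 remains.
J9 = 7: row 9 has {2,9}; col 9 has {1,3,5,6,8}; box has {3,4}; main diagonal has {2} → only 7 remains.
J8 = 2: row 8 has {3,4,8,9}; col 9 has {1,3,5,6,7,8}; box has {3,4,7} → only 2 remains.
J3 = 4: row 3 has {1,3,5}; col 9 has {1,2,3,5,6,7,8}; box has {1,3,5,8,9} → only 4 remains.
J4 = 9: row 4 has {3,4,7,8}; col 9 has {1,2,3,4,5,6,7,8}; box has {1,3,4,5,6,8} → only 9 remains.
B8 = 1: row 8 has {2,3,4,8,9}; col 2 has {4,6}; box has {3,9}; anti-diagonal has {3,5,7,8,9} → only 1 remains.
H8 = 6: row 8 has {1,2,3,4,8,9}; col 8 has {3,4,5,9}; box has {2,3,4,7}; main diagonal has {2,7} → only 6 remains.
G9 = 5: row 9 has {2,7,9}; col 7 has {1,3,4,8}; box has {2,3,4,6,7} → only 5 remains.
C3 = 8: row 3 has {1,3,4,5}; col 3 has {3,5,7,9}; box has {5,6}; main diagonal has {2,6,7} → only 8 remains.
D4 = 5: row 4 has {3,4,7,8,9}; col 4 has {1,2,9}; box has {2,7,8,9}; main diagonal has {2,6,7,8} → only 5 remains.
E5 = 4: row 5 has {5,8}; col 5 has {8,9}; box has {2,5,7,8,9}; main diagonal has {2,5,6,7,8}; anti-diagonal has {1,3,5,7,8,9} → only 4 remains.
G7 = 9: row 7 has {3}; col 7 has {1,3,4,5,8}; box has {2,3,4,5,6,7}; main diagonal has {2,4,5,6,7,8} → only 9 remains.
D8 = 7: row 8 has {1,2,3,4,6,8,9}; col 4 has {1,2,5,9}; box has {2,8,9} → only 7 remains.
A9 = 6: row 9 has {2,5,7,9}; col 1 has {8}; box has {1,3,9}; anti-diagonal has {1,3,4,5,7,8,9} → only 6 remains.
B9 = 8: row 9 has {2,5,6,7,9}; col 2 has {1,4,6}; box has {1,3,6,9} → only 8 remains.
H9 = 1: row 9 has {2,5,6,7,8,9}; col 8 has {3,4,5,6,9}; box has {2,3,4,5,6,7,9} → only 1 remains.
A1 = 1: row 1 has {3,5,6,8,9}; col 1 has {6,8}; box has {5,6,8}; main diagonal has {2,4,5,6,7,8,9} → only 1 remains.
D1 = 4: row 1 has {1,3,5,6,8,9}; col 4 has {1,2,5,7,9}; box has {1,3,5} → only 4 remains.
B2 = 3: row 2 has {1,5}; col 2 has {1,4,6,8}; box has {1,5,6,8}; main diagonal has {1,2,4,5,6,7,8,9} → only 3 remains.
A4 = 2: row 4 has {3,4,5,7,8,9}; col 1 has {1,6,8}; box has {4,7,8} → only 2 remains.
B5 = 9: row 5 has {4,5,8}; col 2 has {1,3,4,6,8}; box has {2,4,7,8} → only 9 remains.
B6 = 5: row 6 has {1,2,4,6,7,8,9}; col 2 has {1,3,4,6,8,9}; box has {2,4,7,8,9} → only 5 remains.
C7 = 2: row 7 has {3,9}; col 3 has {3,5,7,8,9}; box has {1,3,6,8,9}; anti-diagonal has {1,3,4,5,6,7,8,9} → only 2 remains.
D7 = 6: row 7 has {2,3,9}; col 4 has {1,2,4,5,7,9}; box has {2,7,8,9} → only 6 remains.
H7 = 8: row 7 has {2,3,6,9}; col 8 has {1,3,4,5,6,9}; box has {1,2,3,4,5,6,7,9} → only 8 remains.
A8 = 5: row 8 has {1,2,3,4,6,7,8,9}; col 1 has {1,2,6,8}; box has {1,2,3,6,8,9} → only 5 remains.
E9 = 3: row 9 has {1,2,5,6,7,8,9}; col 5 has {4,8,9}; box has {2,6,7,8,9} → only 3 remains.
F9 = 4: row 9 has {1,2,3,5,6,7,8,9}; col 6 has {2,3,5,7,8}; box has {2,3,6,7,8,9} → only 4 remains.
C2 = 4: row 2 has {1,3,5}; col 3 has {2,3,5,7,8,9}; box has {1,3,5,6,8} → only 4 remains.
D2 = 8: row 2 has {1,3,4,5}; col 4 has {1,2,4,5,6,7,9}; box has {1,3,4,5} → only 8 remains.
D5 = 3: row 5 has {4,5,8,9}; col 4 has {1,2,4,5,6,7,8,9}; box has {2,4,5,7,8,9} → only 3 remains.
A6 = 3: row 6 has {1,2,4,5,6,7,8,9}; col 1 has {1,2,5,6,8}; box has {2,4,5,7,8,9} → only 3 remains.
B7 = 7: row 7 has {2,3,6,8,9}; col 2 has {1,3,4,5,6,8,9}; box has {1,2,3,5,6,8,9} → only 7 remains.
F7 = 1: row 7 has {2,3,6,7,8,9}; col 6 has {2,3,4,5,7,8}; box has {2,3,4,6,7,8,9} → only 1 remains.
B3 = 2: row 3 has {1,3,4,5,8}; col 2 has {1,3,4,5,6,7,8,9}; box has {1,3,4,5,6,8} → only 2 remains.
H3 = 7: row 3 has {1,2,3,4,5,8}; col 8 has {1,3,4,5,6,8,9}; box has {1,3,4,5,8,9} → only 7 remains.
F5 = 6: row 5 has {3,4,5,8,9}; col 6 has {1,2,3,4,5,7,8}; box has {2,3,4,5,7,8,9} → only 6 remains.
H5 = 2: row 5 has {3,4,5,6,8,9}; col 8 has {1,3,4,5,6,7,8,9}; box has {1,3,4,5,6,8,9} → only 2 remains.
A7 = 4: row 7 has {1,2,3,6,7,8,9}; col 1 has {1,2,3,5,6,8}; box has {1,2,3,5,6,7,8,9} → only 4 remains.
E7 = 5: row 7 has {1,2,3,4,6,7,8,9}; col 5 has {3,4,8,9}; box has {1,2,3,4,6,7,8,9} → only 5 remains.
G1 = 2: row 1 has {1,3,4,5,6,8,9}; col 7 has {1,3,4,5,8,9}; box has {1,3,4,5,7,8,9} → only 2 remains.
F2 = 9: row 2 has {1,3,4,5,8}; col 6 has {1,2,3,4,5,6,7,8}; box has {1,3,4,5,8} → only 9 remains.
G2 = 6: row 2 has {1,3,4,5,8,9}; col 7 has {1,2,3,4,5,8,9}; box has {1,2,3,4,5,7,8,9} → only 6 remains.
A3 = 9: row 3 has {1,2,3,4,5,7,8}; col 1 has {1,2,3,4,5,6,8}; box has {1,2,3,4,5,6,8} → only 9 remains.
E3 = 6: row 3 has {1,2,3,4,5,7,8,9}; col 5 has {3,4,5,8,9}; box has {1,3,4,5,8,9} → only 6 remains.
E4 = 1: row 4 has {2,3,4,5,7,8,9}; col 5 has {3,4,5,6,8,9}; box has {2,3,4,5,6,7,8,9} → only 1 remains.
C5 = 1: row 5 has {2,3,4,5,6,8,9}; col 3 has {2,3,4,5,7,8,9}; box has {2,3,4,5,7,8,9} → only 1 remains.
G5 = 7: row 5 has {1,2,3,4,5,6,8,9}; col 7 has {1,2,3,4,5,6,8,9}; box has {1,2,3,4,5,6,8,9} → only 7 remains.
E1 = 7: row 1 has {1,2,3,4,5,6,8,9}; col 5 has {1,3,4,5,6,8,9}; box has {1,3,4,5,6,8,9} → only 7 remains.
A2 = 7: row 2 has {1,3,4,5,6,8,9}; col 1 has {1,2,3,4,5,6,8,9}; box has {1,2,3,4,5,6,8,9} → only 7 remains.
E2 = 2: row 2 has {1,3,4,5,6,7,8,9}; col 5 has {1,3,4,5,6,7,8,9}; box has {1,3,4,5,6,7,8,9} → only 2 remains.
C4 = 6: row 4 has {1,2,3,4,5,7,8,9}; col 3 has {1,2,3,4,5,7,8,9}; box has {1,2,3,4,5,7,8,9} → only 6 remains.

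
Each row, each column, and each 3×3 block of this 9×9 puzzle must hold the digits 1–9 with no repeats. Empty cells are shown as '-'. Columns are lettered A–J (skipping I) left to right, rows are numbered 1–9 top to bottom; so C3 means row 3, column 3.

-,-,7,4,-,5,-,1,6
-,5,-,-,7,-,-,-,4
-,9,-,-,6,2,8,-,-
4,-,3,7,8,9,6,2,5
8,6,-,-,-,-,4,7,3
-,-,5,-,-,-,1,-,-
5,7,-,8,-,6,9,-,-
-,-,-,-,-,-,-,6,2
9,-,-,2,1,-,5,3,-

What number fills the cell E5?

H2 = 9: row 2 has {4,5,7}; col 8 has {1,2,3,6,7}; box has {1,4,6,8} → only 9 remains.
H3 = 5: row 3 has {2,6,8,9}; col 8 has {1,2,3,6,7,9}; box has {1,4,6,8,9} → only 5 remains.
J3 = 7: row 3 has {2,5,6,8,9}; col 9 has {2,3,4,5,6}; box has {1,4,5,6,8,9} → only 7 remains.
B4 = 1: row 4 has {2,3,4,5,6,7,8,9}; col 2 has {5,6,7,9}; box has {3,4,5,6,8} → only 1 remains.
F5 = 1: row 5 has {3,4,6,7,8}; col 6 has {2,5,6,9}; box has {7,8,9} → only 1 remains.
B6 = 2: row 6 has {1,5}; col 2 has {1,5,6,7,9}; box has {1,3,4,5,6,8} → only 2 remains.
H6 = 8: row 6 has {1,2,5}; col 8 has {1,2,3,5,6,7,9}; box has {1,2,3,4,5,6,7} → only 8 remains.
J6 = 9: row 6 has {1,2,5,8}; col 9 has {2,3,4,5,6,7}; box has {1,2,3,4,5,6,7,8} → only 9 remains.
H7 = 4: row 7 has {5,6,7,8,9}; col 8 has {1,2,3,5,6,7,8,9}; box has {2,3,5,6,9} → only 4 remains.
J7 = 1: row 7 has {4,5,6,7,8,9}; col 9 has {2,3,4,5,6,7,9}; box has {2,3,4,5,6,9} → only 1 remains.
G8 = 7: row 8 has {2,6}; col 7 has {1,4,5,6,8,9}; box has {1,2,3,4,5,6,9} → only 7 remains.
J9 = 8: row 9 has {1,2,3,5,9}; col 9 has {1,2,3,4,5,6,7,9}; box has {1,2,3,4,5,6,7,9} → only 8 remains.
C5 = 9: row 5 has {1,3,4,6,7,8}; col 3 has {3,5,7}; box has {1,2,3,4,5,6,8} → only 9 remains.
D5 = 5: row 5 has {1,3,4,6,7,8,9}; col 4 has {2,4,7,8}; box has {1,7,8,9} → only 5 remains.
E5 = 2: row 5 has {1,3,4,5,6,7,8,9}; col 5 has {1,6,7,8}; box has {1,5,7,8,9} → only 2 remains.

2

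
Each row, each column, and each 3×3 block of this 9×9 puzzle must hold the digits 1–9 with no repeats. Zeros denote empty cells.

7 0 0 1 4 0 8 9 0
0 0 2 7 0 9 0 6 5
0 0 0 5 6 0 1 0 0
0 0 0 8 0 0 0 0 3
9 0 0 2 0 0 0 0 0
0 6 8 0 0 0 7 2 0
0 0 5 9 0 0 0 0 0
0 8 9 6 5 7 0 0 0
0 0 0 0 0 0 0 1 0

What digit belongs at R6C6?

4

R1C9 = 2: row 1 has {1,4,7,8,9}; col 9 has {3,5}; box has {1,5,6,8,9} → only 2 remains.
R8C9 = 4: row 8 has {5,6,7,8,9}; col 9 has {2,3,5}; box has {1} → only 4 remains.
R1C6 = 3: row 1 has {1,2,4,7,8,9}; col 6 has {7,9}; box has {1,4,5,6,7,9} → only 3 remains.
R2C5 = 8: row 2 has {2,5,6,7,9}; col 5 has {4,5,6}; box has {1,3,4,5,6,7,9} → only 8 remains.
R3C6 = 2: row 3 has {1,5,6}; col 6 has {3,7,9}; box has {1,3,4,5,6,7,8,9} → only 2 remains.
R3C9 = 7: row 3 has {1,2,5,6}; col 9 has {2,3,4,5}; box has {1,2,5,6,8,9} → only 7 remains.
R8C8 = 3: row 8 has {4,5,6,7,8,9}; col 8 has {1,2,6,9}; box has {1,4} → only 3 remains.
R1C2 = 5: row 1 has {1,2,3,4,7,8,9}; col 2 has {6,8}; box has {2,7} → only 5 remains.
R1C3 = 6: row 1 has {1,2,3,4,5,7,8,9}; col 3 has {2,5,8,9}; box has {2,5,7} → only 6 remains.
R3C8 = 4: row 3 has {1,2,5,6,7}; col 8 has {1,2,3,6,9}; box has {1,2,5,6,7,8,9} → only 4 remains.
R4C8 = 5: row 4 has {3,8}; col 8 has {1,2,3,4,6,9}; box has {2,3,7} → only 5 remains.
R5C8 = 8: row 5 has {2,9}; col 8 has {1,2,3,4,5,6,9}; box has {2,3,5,7} → only 8 remains.
R7C8 = 7: row 7 has {5,9}; col 8 has {1,2,3,4,5,6,8,9}; box has {1,3,4} → only 7 remains.
R8C7 = 2: row 8 has {3,4,5,6,7,8,9}; col 7 has {1,7,8}; box has {1,3,4,7} → only 2 remains.
R2C7 = 3: row 2 has {2,5,6,7,8,9}; col 7 has {1,2,7,8}; box has {1,2,4,5,6,7,8,9} → only 3 remains.
R3C3 = 3: row 3 has {1,2,4,5,6,7}; col 3 has {2,5,6,8,9}; box has {2,5,6,7} → only 3 remains.
R7C7 = 6: row 7 has {5,7,9}; col 7 has {1,2,3,7,8}; box has {1,2,3,4,7} → only 6 remains.
R7C9 = 8: row 7 has {5,6,7,9}; col 9 has {2,3,4,5,7}; box has {1,2,3,4,6,7} → only 8 remains.
R8C1 = 1: row 8 has {2,3,4,5,6,7,8,9}; col 1 has {7,9}; box has {5,8,9} → only 1 remains.
R9C9 = 9: row 9 has {1}; col 9 has {2,3,4,5,7,8}; box has {1,2,3,4,6,7,8} → only 9 remains.
R2C1 = 4: row 2 has {2,3,5,6,7,8,9}; col 1 has {1,7,9}; box has {2,3,5,6,7} → only 4 remains.
R2C2 = 1: row 2 has {2,3,4,5,6,7,8,9}; col 2 has {5,6,8}; box has {2,3,4,5,6,7} → only 1 remains.
R3C1 = 8: row 3 has {1,2,3,4,5,6,7}; col 1 has {1,4,7,9}; box has {1,2,3,4,5,6,7} → only 8 remains.
R3C2 = 9: row 3 has {1,2,3,4,5,6,7,8}; col 2 has {1,5,6,8}; box has {1,2,3,4,5,6,7,8} → only 9 remains.
R4C1 = 2: row 4 has {3,5,8}; col 1 has {1,4,7,8,9}; box has {6,8,9} → only 2 remains.
R5C7 = 4: row 5 has {2,8,9}; col 7 has {1,2,3,6,7,8}; box has {2,3,5,7,8} → only 4 remains.
R6C9 = 1: row 6 has {2,6,7,8}; col 9 has {2,3,4,5,7,8,9}; box has {2,3,4,5,7,8} → only 1 remains.
R7C1 = 3: row 7 has {5,6,7,8,9}; col 1 has {1,2,4,7,8,9}; box has {1,5,8,9} → only 3 remains.
R9C1 = 6: row 9 has {1,9}; col 1 has {1,2,3,4,7,8,9}; box has {1,3,5,8,9} → only 6 remains.
R9C7 = 5: row 9 has {1,6,9}; col 7 has {1,2,3,4,6,7,8}; box has {1,2,3,4,6,7,8,9} → only 5 remains.
R4C7 = 9: row 4 has {2,3,5,8}; col 7 has {1,2,3,4,5,6,7,8}; box has {1,2,3,4,5,7,8} → only 9 remains.
R5C9 = 6: row 5 has {2,4,8,9}; col 9 has {1,2,3,4,5,7,8,9}; box has {1,2,3,4,5,7,8,9} → only 6 remains.
R6C1 = 5: row 6 has {1,2,6,7,8}; col 1 has {1,2,3,4,6,7,8,9}; box has {2,6,8,9} → only 5 remains.
R6C6 = 4: row 6 has {1,2,5,6,7,8}; col 6 has {2,3,7,9}; box has {2,8} → only 4 remains.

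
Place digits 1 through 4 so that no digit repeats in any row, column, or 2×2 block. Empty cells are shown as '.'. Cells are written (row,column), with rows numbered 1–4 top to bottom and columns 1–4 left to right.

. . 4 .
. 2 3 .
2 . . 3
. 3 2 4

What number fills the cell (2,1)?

(1,2) = 1: row 1 has {4}; col 2 has {2,3}; box has {2} → only 1 remains.
(1,4) = 2: row 1 has {1,4}; col 4 has {3,4}; box has {3,4} → only 2 remains.
(2,1) = 4: row 2 has {2,3}; col 1 has {2}; box has {1,2} → only 4 remains.

4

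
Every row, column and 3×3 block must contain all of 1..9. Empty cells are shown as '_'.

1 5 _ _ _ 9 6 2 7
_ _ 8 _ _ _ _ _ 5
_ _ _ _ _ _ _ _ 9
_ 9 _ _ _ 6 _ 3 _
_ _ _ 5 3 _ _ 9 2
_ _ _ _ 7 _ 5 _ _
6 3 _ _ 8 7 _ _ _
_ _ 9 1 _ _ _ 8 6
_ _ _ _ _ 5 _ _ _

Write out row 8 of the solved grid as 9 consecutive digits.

r1c5 = 4 (sole candidate).
r8c5 = 2: row 8 has {1,6,8,9}; col 5 has {3,4,7,8}; box has {1,5,7,8} → only 2 remains.
r1c3 = 3 (sole candidate).
r1c4 = 8 (sole candidate).
r4c5 = 1 (sole candidate).
r2c5 = 6 (sole candidate).
r3c5 = 5 (sole candidate).
r9c5 = 9 (sole candidate).
r7c4 = 4 (sole candidate).
r7c9 = 1 (sole candidate).
r8c6 = 3: row 8 has {1,2,6,8,9}; col 6 has {5,6,7,9}; box has {1,2,4,5,7,8,9} → only 3 remains.
r9c4 = 6 (sole candidate).
r4c4 = 2 (sole candidate).
r6c4 = 9 (sole candidate).
r7c8 = 5 (sole candidate).
r7c3 = 2 (sole candidate).
r7c7 = 9 (sole candidate).
r2c1 = 9 (hidden single in row 2).
r3c7 = 8 (hidden single in row 3).
r3c4 = 3 (hidden single in row 3).
r2c4 = 7 (sole candidate).
r2c7 = 3 (hidden single in row 2).
r6c1 = 3 (hidden single in row 6).
r6c2 = 2 (hidden single in row 6).
r2c2 = 4 (sole candidate).
r2c8 = 1 (sole candidate).
r3c8 = 4 (sole candidate).
r6c8 = 6 (sole candidate).
r8c2 = 7: row 8 has {1,2,3,6,8,9}; col 2 has {2,3,4,5,9}; box has {2,3,6,9} → only 7 remains.
r8c7 = 4: row 8 has {1,2,3,6,7,8,9}; col 7 has {3,5,6,8,9}; box has {1,5,6,8,9} → only 4 remains.
r9c8 = 7 (sole candidate).
r9c9 = 3 (sole candidate).
r2c6 = 2 (sole candidate).
r3c2 = 6 (sole candidate).
r3c3 = 7 (sole candidate).
r3c6 = 1 (sole candidate).
r4c7 = 7 (sole candidate).
r5c7 = 1 (sole candidate).
r8c1 = 5: row 8 has {1,2,3,4,6,7,8,9}; col 1 has {1,3,6,9}; box has {2,3,6,7,9} → only 5 remains.

579123486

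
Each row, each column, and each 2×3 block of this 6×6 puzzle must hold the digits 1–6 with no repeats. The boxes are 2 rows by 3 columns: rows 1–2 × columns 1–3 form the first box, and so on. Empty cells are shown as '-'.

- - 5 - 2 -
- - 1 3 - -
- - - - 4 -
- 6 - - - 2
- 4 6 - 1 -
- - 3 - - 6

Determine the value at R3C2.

R1C2 = 3: row 1 has {2,5}; col 2 has {4,6}; box has {1,5} → only 3 remains.
R2C2 = 2: row 2 has {1,3}; col 2 has {3,4,6}; box has {1,3,5} → only 2 remains.
R3C3 = 2: row 3 has {4}; col 3 has {1,3,5,6}; box has {6} → only 2 remains.
R4C3 = 4: row 4 has {2,6}; col 3 has {1,2,3,5,6}; box has {2,6} → only 4 remains.
R6C5 = 5: row 6 has {3,6}; col 5 has {1,2,4}; box has {1,6} → only 5 remains.
R2C5 = 6: row 2 has {1,2,3}; col 5 has {1,2,4,5}; box has {2,3} → only 6 remains.
R4C5 = 3: row 4 has {2,4,6}; col 5 has {1,2,4,5,6}; box has {2,4} → only 3 remains.
R5C4 = 2: row 5 has {1,4,6}; col 4 has {3}; box has {1,5,6} → only 2 remains.
R5C6 = 3: row 5 has {1,2,4,6}; col 6 has {2,6}; box has {1,2,5,6} → only 3 remains.
R6C2 = 1: row 6 has {3,5,6}; col 2 has {2,3,4,6}; box has {3,4,6} → only 1 remains.
R6C4 = 4: row 6 has {1,3,5,6}; col 4 has {2,3}; box has {1,2,3,5,6} → only 4 remains.
R1C4 = 1: row 1 has {2,3,5}; col 4 has {2,3,4}; box has {2,3,6} → only 1 remains.
R1C6 = 4: row 1 has {1,2,3,5}; col 6 has {2,3,6}; box has {1,2,3,6} → only 4 remains.
R2C1 = 4: row 2 has {1,2,3,6}; col 1 has {}; box has {1,2,3,5} → only 4 remains.
R2C6 = 5: row 2 has {1,2,3,4,6}; col 6 has {2,3,4,6}; box has {1,2,3,4,6} → only 5 remains.
R3C2 = 5: row 3 has {2,4}; col 2 has {1,2,3,4,6}; box has {2,4,6} → only 5 remains.

5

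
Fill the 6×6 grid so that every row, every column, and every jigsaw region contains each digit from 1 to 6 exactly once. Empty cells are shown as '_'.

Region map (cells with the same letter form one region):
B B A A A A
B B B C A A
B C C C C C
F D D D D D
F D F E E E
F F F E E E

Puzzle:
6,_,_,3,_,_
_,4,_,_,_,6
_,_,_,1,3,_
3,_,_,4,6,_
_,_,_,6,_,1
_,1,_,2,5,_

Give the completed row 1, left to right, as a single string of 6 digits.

624315

R2C4 = 5: row 2 has {4,6}; col 4 has {1,2,3,4,6}; region has {1,3} → only 5 remains.
R5C5 = 4: row 5 has {1,6}; col 5 has {3,5,6}; region has {1,2,5,6} → only 4 remains.
R6C1 = 4: row 6 has {1,2,5}; col 1 has {3,6}; region has {1,3} → only 4 remains.
R6C3 = 6: row 6 has {1,2,4,5}; col 3 has {}; region has {1,3,4} → only 6 remains.
R6C6 = 3: row 6 has {1,2,4,5,6}; col 6 has {1,6}; region has {1,2,4,5,6} → only 3 remains.
R2C3 = 3: in row 2, 3 can only go here (every other open cell in that row sees a 3).
R3C1 = 5: in row 3, 5 can only go here (every other open cell in that row sees a 5).
R3C2 = 6: in row 3, 6 can only go here (every other open cell in that row sees a 6).
R1C2 = 2: row 1 has {3,6}; col 2 has {1,4,6}; region has {3,4,5,6} → only 2 remains.
R1C5 = 1: row 1 has {2,3,6}; col 5 has {3,4,5,6}; region has {3,6} → only 1 remains.
R2C1 = 1: row 2 has {3,4,5,6}; col 1 has {3,4,5,6}; region has {2,3,4,5,6} → only 1 remains.
R2C5 = 2: row 2 has {1,3,4,5,6}; col 5 has {1,3,4,5,6}; region has {1,3,6} → only 2 remains.
R4C2 = 5: row 4 has {3,4,6}; col 2 has {1,2,4,6}; region has {4,6} → only 5 remains.
R4C6 = 2: row 4 has {3,4,5,6}; col 6 has {1,3,6}; region has {4,5,6} → only 2 remains.
R5C1 = 2: row 5 has {1,4,6}; col 1 has {1,3,4,5,6}; region has {1,3,4,6} → only 2 remains.
R5C2 = 3: row 5 has {1,2,4,6}; col 2 has {1,2,4,5,6}; region has {2,4,5,6} → only 3 remains.
R5C3 = 5: row 5 has {1,2,3,4,6}; col 3 has {3,6}; region has {1,2,3,4,6} → only 5 remains.
R1C3 = 4: row 1 has {1,2,3,6}; col 3 has {3,5,6}; region has {1,2,3,6} → only 4 remains.
R1C6 = 5: row 1 has {1,2,3,4,6}; col 6 has {1,2,3,6}; region has {1,2,3,4,6} → only 5 remains.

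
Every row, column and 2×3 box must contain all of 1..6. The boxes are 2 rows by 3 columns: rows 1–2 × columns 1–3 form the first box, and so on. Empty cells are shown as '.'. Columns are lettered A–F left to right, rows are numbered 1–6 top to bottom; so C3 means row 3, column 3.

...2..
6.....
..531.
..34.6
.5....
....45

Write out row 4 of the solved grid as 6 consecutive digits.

F3 = 2: row 3 has {1,3,5}; col 6 has {5,6}; box has {1,3,4,6} → only 2 remains.
E4 = 5: row 4 has {3,4,6}; col 5 has {1,4}; box has {1,2,3,4,6} → only 5 remains.
E2 = 3: row 2 has {6}; col 5 has {1,4,5}; box has {2} → only 3 remains.
A3 = 4: row 3 has {1,2,3,5}; col 1 has {6}; box has {3,5} → only 4 remains.
B3 = 6: row 3 has {1,2,3,4,5}; col 2 has {5}; box has {3,4,5} → only 6 remains.
E1 = 6: row 1 has {2}; col 5 has {1,3,4,5}; box has {2,3} → only 6 remains.
E5 = 2: row 5 has {5}; col 5 has {1,3,4,5,6}; box has {4,5} → only 2 remains.
A1 = 5: in row 1, 5 can only go here (every other open cell in that row sees a 5).
B1 = 3: in row 1, 3 can only go here (every other open cell in that row sees a 3).
D2 = 5: in row 2, 5 can only go here (every other open cell in that row sees a 5).
C5 = 4: in row 5, 4 can only go here (every other open cell in that row sees a 4).
C1 = 1: row 1 has {2,3,5,6}; col 3 has {3,4,5}; box has {3,5,6} → only 1 remains.
F1 = 4: row 1 has {1,2,3,5,6}; col 6 has {2,5,6}; box has {2,3,5,6} → only 4 remains.
C2 = 2: row 2 has {3,5,6}; col 3 has {1,3,4,5}; box has {1,3,5,6} → only 2 remains.
F2 = 1: row 2 has {2,3,5,6}; col 6 has {2,4,5,6}; box has {2,3,4,5,6} → only 1 remains.
F5 = 3: row 5 has {2,4,5}; col 6 has {1,2,4,5,6}; box has {2,4,5} → only 3 remains.
C6 = 6: row 6 has {4,5}; col 3 has {1,2,3,4,5}; box has {4,5} → only 6 remains.
D6 = 1: row 6 has {4,5,6}; col 4 has {2,3,4,5}; box has {2,3,4,5} → only 1 remains.
B2 = 4: row 2 has {1,2,3,5,6}; col 2 has {3,5,6}; box has {1,2,3,5,6} → only 4 remains.
A5 = 1: row 5 has {2,3,4,5}; col 1 has {4,5,6}; box has {4,5,6} → only 1 remains.
D5 = 6: row 5 has {1,2,3,4,5}; col 4 has {1,2,3,4,5}; box has {1,2,3,4,5} → only 6 remains.
B6 = 2: row 6 has {1,4,5,6}; col 2 has {3,4,5,6}; box has {1,4,5,6} → only 2 remains.
A4 = 2: row 4 has {3,4,5,6}; col 1 has {1,4,5,6}; box has {3,4,5,6} → only 2 remains.
B4 = 1: row 4 has {2,3,4,5,6}; col 2 has {2,3,4,5,6}; box has {2,3,4,5,6} → only 1 remains.

213456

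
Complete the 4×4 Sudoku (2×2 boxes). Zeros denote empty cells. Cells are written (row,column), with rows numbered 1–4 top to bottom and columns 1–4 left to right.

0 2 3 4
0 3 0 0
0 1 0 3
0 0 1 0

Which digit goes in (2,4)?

1

(1,1) = 1: row 1 has {2,3,4}; col 1 has {}; box has {2,3} → only 1 remains.
(2,1) = 4: row 2 has {3}; col 1 has {1}; box has {1,2,3} → only 4 remains.
(2,3) = 2: row 2 has {3,4}; col 3 has {1,3}; box has {3,4} → only 2 remains.
(2,4) = 1: row 2 has {2,3,4}; col 4 has {3,4}; box has {2,3,4} → only 1 remains.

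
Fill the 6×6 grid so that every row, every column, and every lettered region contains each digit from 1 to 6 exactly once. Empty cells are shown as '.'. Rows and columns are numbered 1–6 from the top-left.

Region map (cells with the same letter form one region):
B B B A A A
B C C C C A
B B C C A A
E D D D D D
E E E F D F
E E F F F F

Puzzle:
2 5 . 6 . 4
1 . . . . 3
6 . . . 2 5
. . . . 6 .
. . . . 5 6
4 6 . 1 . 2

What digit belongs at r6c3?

r1c3 = 3: row 1 has {2,4,5,6}; col 3 has {}; region has {1,2,5,6} → only 3 remains.
r1c5 = 1: row 1 has {2,3,4,5,6}; col 5 has {2,5,6}; region has {2,3,4,5,6} → only 1 remains.
r2c5 = 4: row 2 has {1,3}; col 5 has {1,2,5,6}; region has {} → only 4 remains.
r3c2 = 4: row 3 has {2,5,6}; col 2 has {5,6}; region has {1,2,3,5,6} → only 4 remains.
r3c3 = 1: row 3 has {2,4,5,6}; col 3 has {3}; region has {4} → only 1 remains.
r3c4 = 3: row 3 has {1,2,4,5,6}; col 4 has {1,6}; region has {1,4} → only 3 remains.
r4c6 = 1: row 4 has {6}; col 6 has {2,3,4,5,6}; region has {5,6} → only 1 remains.
r5c1 = 3: row 5 has {5,6}; col 1 has {1,2,4,6}; region has {4,6} → only 3 remains.
r5c3 = 2: row 5 has {3,5,6}; col 3 has {1,3}; region has {3,4,6} → only 2 remains.
r5c4 = 4: row 5 has {2,3,5,6}; col 4 has {1,3,6}; region has {1,2,6} → only 4 remains.
r6c3 = 5: row 6 has {1,2,4,6}; col 3 has {1,2,3}; region has {1,2,4,6} → only 5 remains.

5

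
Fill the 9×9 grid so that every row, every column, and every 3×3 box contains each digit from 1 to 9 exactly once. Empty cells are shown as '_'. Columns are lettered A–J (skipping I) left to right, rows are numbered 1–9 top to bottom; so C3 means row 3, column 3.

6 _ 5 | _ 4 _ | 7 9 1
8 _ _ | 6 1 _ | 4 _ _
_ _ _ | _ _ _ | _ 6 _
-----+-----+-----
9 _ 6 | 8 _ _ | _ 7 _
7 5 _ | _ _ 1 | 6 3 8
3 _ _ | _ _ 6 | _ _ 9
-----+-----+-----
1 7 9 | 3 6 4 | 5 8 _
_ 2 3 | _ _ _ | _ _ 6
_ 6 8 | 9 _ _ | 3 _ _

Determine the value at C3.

1

B1 = 3 (sole candidate).
D1 = 2 (sole candidate).
F1 = 8 (sole candidate).
B2 = 9 (sole candidate).
D5 = 4 (sole candidate).
J7 = 2 (sole candidate).
C5 = 2 (sole candidate).
E5 = 9 (sole candidate).
C2 = 7 (sole candidate).
H2 = 2 (hidden single in row 2).
G3 = 8 (sole candidate).
A3 = 2 (hidden single in row 3).
F3 = 9 (hidden single in row 3).
B6 = 8 (hidden single in row 6).
E8 = 8 (hidden single in row 8).
G8 = 9 (hidden single in row 8).
H9 = 1 (hidden single in row 9).
H8 = 4 (sole candidate).
J9 = 7 (sole candidate).
H6 = 5 (sole candidate).
A8 = 5 (sole candidate).
F8 = 7 (sole candidate).
A9 = 4 (sole candidate).
J4 = 4 (sole candidate).
D6 = 7 (sole candidate).
E6 = 2 (sole candidate).
G6 = 1 (sole candidate).
D8 = 1 (sole candidate).
E9 = 5 (sole candidate).
F9 = 2 (sole candidate).
D3 = 5 (sole candidate).
J3 = 3 (sole candidate).
B4 = 1 (sole candidate).
E4 = 3 (sole candidate).
F4 = 5 (sole candidate).
G4 = 2 (sole candidate).
C6 = 4 (sole candidate).
F2 = 3 (sole candidate).
J2 = 5 (sole candidate).
B3 = 4 (sole candidate).
C3 = 1: row 3 has {2,3,4,5,6,8,9}; col 3 has {2,3,4,5,6,7,8,9}; box has {2,3,4,5,6,7,8,9} → only 1 remains.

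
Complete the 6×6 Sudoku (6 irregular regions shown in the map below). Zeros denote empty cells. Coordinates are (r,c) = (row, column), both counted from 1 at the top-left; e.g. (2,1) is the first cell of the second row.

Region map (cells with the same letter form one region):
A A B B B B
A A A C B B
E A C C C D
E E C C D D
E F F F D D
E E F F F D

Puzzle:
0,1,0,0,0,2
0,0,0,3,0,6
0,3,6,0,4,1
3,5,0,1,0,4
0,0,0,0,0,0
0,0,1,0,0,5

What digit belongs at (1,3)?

3

(3,1) = 2 (sole candidate).
(3,4) = 5 (sole candidate).
(4,3) = 2 (sole candidate).
(4,5) = 6 (sole candidate).
(5,6) = 3 (sole candidate).
(1,4) = 4 (sole candidate).
(5,5) = 2 (sole candidate).
(6,5) = 3 (sole candidate).
(1,5) = 5 (sole candidate).
(2,5) = 1 (sole candidate).
(5,4) = 6 (sole candidate).
(6,4) = 2 (sole candidate).
(1,1) = 6 (sole candidate).
(1,3) = 3: row 1 has {1,2,4,5,6}; col 3 has {1,2,6}; region has {1,2,4,5,6} → only 3 remains.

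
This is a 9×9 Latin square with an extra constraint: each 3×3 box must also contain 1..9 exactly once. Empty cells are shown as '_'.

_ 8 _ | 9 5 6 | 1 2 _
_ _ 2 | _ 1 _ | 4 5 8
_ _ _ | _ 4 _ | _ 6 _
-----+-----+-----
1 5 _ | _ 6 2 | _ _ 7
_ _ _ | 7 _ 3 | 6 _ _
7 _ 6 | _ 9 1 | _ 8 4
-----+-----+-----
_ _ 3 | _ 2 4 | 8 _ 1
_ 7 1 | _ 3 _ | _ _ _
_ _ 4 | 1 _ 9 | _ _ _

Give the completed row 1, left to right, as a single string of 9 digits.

487956123

row 1, column 3 = 7: row 1 has {1,2,5,6,8,9}; col 3 has {1,2,3,4,6}; box has {2,8} → only 7 remains.
row 1, column 9 = 3: row 1 has {1,2,5,6,7,8,9}; col 9 has {1,4,7,8}; box has {1,2,4,5,6,8} → only 3 remains.
row 2, column 4 = 3: row 2 has {1,2,4,5,8}; col 4 has {1,7,9}; box has {1,4,5,6,9} → only 3 remains.
row 2, column 6 = 7: row 2 has {1,2,3,4,5,8}; col 6 has {1,2,3,4,6,9}; box has {1,3,4,5,6,9} → only 7 remains.
row 3, column 6 = 8: row 3 has {4,6}; col 6 has {1,2,3,4,6,7,9}; box has {1,3,4,5,6,7,9} → only 8 remains.
row 3, column 9 = 9: row 3 has {4,6,8}; col 9 has {1,3,4,7,8}; box has {1,2,3,4,5,6,8} → only 9 remains.
row 5, column 5 = 8: row 5 has {3,6,7}; col 5 has {1,2,3,4,5,6,9}; box has {1,2,3,6,7,9} → only 8 remains.
row 6, column 4 = 5: row 6 has {1,4,6,7,8,9}; col 4 has {1,3,7,9}; box has {1,2,3,6,7,8,9} → only 5 remains.
row 7, column 4 = 6: row 7 has {1,2,3,4,8}; col 4 has {1,3,5,7,9}; box has {1,2,3,4,9} → only 6 remains.
row 8, column 4 = 8: row 8 has {1,3,7}; col 4 has {1,3,5,6,7,9}; box has {1,2,3,4,6,9} → only 8 remains.
row 8, column 6 = 5: row 8 has {1,3,7,8}; col 6 has {1,2,3,4,6,7,8,9}; box has {1,2,3,4,6,8,9} → only 5 remains.
row 9, column 5 = 7: row 9 has {1,4,9}; col 5 has {1,2,3,4,5,6,8,9}; box has {1,2,3,4,5,6,8,9} → only 7 remains.
row 9, column 8 = 3: row 9 has {1,4,7,9}; col 8 has {2,5,6,8}; box has {1,8} → only 3 remains.
row 1, column 1 = 4: row 1 has {1,2,3,5,6,7,8,9}; col 1 has {1,7}; box has {2,7,8} → only 4 remains.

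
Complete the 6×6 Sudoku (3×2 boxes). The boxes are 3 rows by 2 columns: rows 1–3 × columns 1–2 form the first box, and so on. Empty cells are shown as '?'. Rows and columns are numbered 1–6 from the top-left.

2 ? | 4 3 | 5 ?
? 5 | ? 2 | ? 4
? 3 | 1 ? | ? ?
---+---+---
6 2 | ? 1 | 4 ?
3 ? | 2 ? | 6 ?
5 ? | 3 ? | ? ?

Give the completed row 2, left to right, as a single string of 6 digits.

R2C1 = 1: row 2 has {2,4,5}; col 1 has {2,3,5,6}; box has {2,3,5} → only 1 remains.
R2C3 = 6: row 2 has {1,2,4,5}; col 3 has {1,2,3,4}; box has {1,2,3,4} → only 6 remains.
R2C5 = 3: row 2 has {1,2,4,5,6}; col 5 has {4,5,6}; box has {4,5} → only 3 remains.

156234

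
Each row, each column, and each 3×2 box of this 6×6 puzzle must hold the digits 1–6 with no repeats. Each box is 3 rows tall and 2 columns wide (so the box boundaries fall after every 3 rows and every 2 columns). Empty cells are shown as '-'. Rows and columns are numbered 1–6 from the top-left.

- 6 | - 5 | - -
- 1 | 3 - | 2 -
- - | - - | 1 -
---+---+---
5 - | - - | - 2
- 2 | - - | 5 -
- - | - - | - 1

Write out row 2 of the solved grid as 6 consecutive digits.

413625

r2c1 = 4: row 2 has {1,2,3}; col 1 has {5}; box has {1,6} → only 4 remains.
r2c4 = 6: row 2 has {1,2,3,4}; col 4 has {5}; box has {3,5} → only 6 remains.
r2c6 = 5: row 2 has {1,2,3,4,6}; col 6 has {1,2}; box has {1,2} → only 5 remains.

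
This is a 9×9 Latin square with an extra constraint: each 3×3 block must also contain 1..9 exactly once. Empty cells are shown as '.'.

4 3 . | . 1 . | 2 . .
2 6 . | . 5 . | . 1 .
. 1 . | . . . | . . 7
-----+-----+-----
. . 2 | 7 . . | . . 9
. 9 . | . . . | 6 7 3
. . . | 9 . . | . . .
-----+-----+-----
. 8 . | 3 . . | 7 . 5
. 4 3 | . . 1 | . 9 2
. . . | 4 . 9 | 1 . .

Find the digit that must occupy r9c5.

r2c4 = 8: row 2 has {1,2,5,6}; col 4 has {3,4,7,9}; box has {1,5} → only 8 remains.
r2c9 = 4: row 2 has {1,2,5,6,8}; col 9 has {2,3,5,7,9}; box has {1,2,7} → only 4 remains.
r4c2 = 5: row 4 has {2,7,9}; col 2 has {1,3,4,6,8,9}; box has {2,9} → only 5 remains.
r6c2 = 7: row 6 has {9}; col 2 has {1,3,4,5,6,8,9}; box has {2,5,9} → only 7 remains.
r8c7 = 8: row 8 has {1,2,3,4,9}; col 7 has {1,2,6,7}; box has {1,2,5,7,9} → only 8 remains.
r9c2 = 2: row 9 has {1,4,9}; col 2 has {1,3,4,5,6,7,8,9}; box has {3,4,8} → only 2 remains.
r9c9 = 6: row 9 has {1,2,4,9}; col 9 has {2,3,4,5,7,9}; box has {1,2,5,7,8,9} → only 6 remains.
r1c4 = 6: row 1 has {1,2,3,4}; col 4 has {3,4,7,8,9}; box has {1,5,8} → only 6 remains.
r1c6 = 7: row 1 has {1,2,3,4,6}; col 6 has {1,9}; box has {1,5,6,8} → only 7 remains.
r1c9 = 8: row 1 has {1,2,3,4,6,7}; col 9 has {2,3,4,5,6,7,9}; box has {1,2,4,7} → only 8 remains.
r2c6 = 3: row 2 has {1,2,4,5,6,8}; col 6 has {1,7,9}; box has {1,5,6,7,8} → only 3 remains.
r2c7 = 9: row 2 has {1,2,3,4,5,6,8}; col 7 has {1,2,6,7,8}; box has {1,2,4,7,8} → only 9 remains.
r3c4 = 2: row 3 has {1,7}; col 4 has {3,4,6,7,8,9}; box has {1,3,5,6,7,8} → only 2 remains.
r3c6 = 4: row 3 has {1,2,7}; col 6 has {1,3,7,9}; box has {1,2,3,5,6,7,8} → only 4 remains.
r4c7 = 4: row 4 has {2,5,7,9}; col 7 has {1,2,6,7,8,9}; box has {3,6,7,9} → only 4 remains.
r4c8 = 8: row 4 has {2,4,5,7,9}; col 8 has {1,7,9}; box has {3,4,6,7,9} → only 8 remains.
r6c7 = 5: row 6 has {7,9}; col 7 has {1,2,4,6,7,8,9}; box has {3,4,6,7,8,9} → only 5 remains.
r6c8 = 2: row 6 has {5,7,9}; col 8 has {1,7,8,9}; box has {3,4,5,6,7,8,9} → only 2 remains.
r6c9 = 1: row 6 has {2,5,7,9}; col 9 has {2,3,4,5,6,7,8,9}; box has {2,3,4,5,6,7,8,9} → only 1 remains.
r7c8 = 4: row 7 has {3,5,7,8}; col 8 has {1,2,7,8,9}; box has {1,2,5,6,7,8,9} → only 4 remains.
r8c4 = 5: row 8 has {1,2,3,4,8,9}; col 4 has {2,3,4,6,7,8,9}; box has {1,3,4,9} → only 5 remains.
r9c8 = 3: row 9 has {1,2,4,6,9}; col 8 has {1,2,4,7,8,9}; box has {1,2,4,5,6,7,8,9} → only 3 remains.
r1c8 = 5: row 1 has {1,2,3,4,6,7,8}; col 8 has {1,2,3,4,7,8,9}; box has {1,2,4,7,8,9} → only 5 remains.
r2c3 = 7: row 2 has {1,2,3,4,5,6,8,9}; col 3 has {2,3}; box has {1,2,3,4,6} → only 7 remains.
r3c5 = 9: row 3 has {1,2,4,7}; col 5 has {1,5}; box has {1,2,3,4,5,6,7,8} → only 9 remains.
r3c7 = 3: row 3 has {1,2,4,7,9}; col 7 has {1,2,4,5,6,7,8,9}; box has {1,2,4,5,7,8,9} → only 3 remains.
r3c8 = 6: row 3 has {1,2,3,4,7,9}; col 8 has {1,2,3,4,5,7,8,9}; box has {1,2,3,4,5,7,8,9} → only 6 remains.
r4c6 = 6: row 4 has {2,4,5,7,8,9}; col 6 has {1,3,4,7,9}; box has {7,9} → only 6 remains.
r5c4 = 1: row 5 has {3,6,7,9}; col 4 has {2,3,4,5,6,7,8,9}; box has {6,7,9} → only 1 remains.
r6c6 = 8: row 6 has {1,2,5,7,9}; col 6 has {1,3,4,6,7,9}; box has {1,6,7,9} → only 8 remains.
r7c6 = 2: row 7 has {3,4,5,7,8}; col 6 has {1,3,4,6,7,8,9}; box has {1,3,4,5,9} → only 2 remains.
r9c3 = 5: row 9 has {1,2,3,4,6,9}; col 3 has {2,3,7}; box has {2,3,4,8} → only 5 remains.
r1c3 = 9: row 1 has {1,2,3,4,5,6,7,8}; col 3 has {2,3,5,7}; box has {1,2,3,4,6,7} → only 9 remains.
r3c3 = 8: row 3 has {1,2,3,4,6,7,9}; col 3 has {2,3,5,7,9}; box has {1,2,3,4,6,7,9} → only 8 remains.
r4c5 = 3: row 4 has {2,4,5,6,7,8,9}; col 5 has {1,5,9}; box has {1,6,7,8,9} → only 3 remains.
r5c1 = 8: row 5 has {1,3,6,7,9}; col 1 has {2,4}; box has {2,5,7,9} → only 8 remains.
r5c3 = 4: row 5 has {1,3,6,7,8,9}; col 3 has {2,3,5,7,8,9}; box has {2,5,7,8,9} → only 4 remains.
r5c5 = 2: row 5 has {1,3,4,6,7,8,9}; col 5 has {1,3,5,9}; box has {1,3,6,7,8,9} → only 2 remains.
r5c6 = 5: row 5 has {1,2,3,4,6,7,8,9}; col 6 has {1,2,3,4,6,7,8,9}; box has {1,2,3,6,7,8,9} → only 5 remains.
r6c3 = 6: row 6 has {1,2,5,7,8,9}; col 3 has {2,3,4,5,7,8,9}; box has {2,4,5,7,8,9} → only 6 remains.
r6c5 = 4: row 6 has {1,2,5,6,7,8,9}; col 5 has {1,2,3,5,9}; box has {1,2,3,5,6,7,8,9} → only 4 remains.
r7c3 = 1: row 7 has {2,3,4,5,7,8}; col 3 has {2,3,4,5,6,7,8,9}; box has {2,3,4,5,8} → only 1 remains.
r7c5 = 6: row 7 has {1,2,3,4,5,7,8}; col 5 has {1,2,3,4,5,9}; box has {1,2,3,4,5,9} → only 6 remains.
r8c5 = 7: row 8 has {1,2,3,4,5,8,9}; col 5 has {1,2,3,4,5,6,9}; box has {1,2,3,4,5,6,9} → only 7 remains.
r9c1 = 7: row 9 has {1,2,3,4,5,6,9}; col 1 has {2,4,8}; box has {1,2,3,4,5,8} → only 7 remains.
r9c5 = 8: row 9 has {1,2,3,4,5,6,7,9}; col 5 has {1,2,3,4,5,6,7,9}; box has {1,2,3,4,5,6,7,9} → only 8 remains.

8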